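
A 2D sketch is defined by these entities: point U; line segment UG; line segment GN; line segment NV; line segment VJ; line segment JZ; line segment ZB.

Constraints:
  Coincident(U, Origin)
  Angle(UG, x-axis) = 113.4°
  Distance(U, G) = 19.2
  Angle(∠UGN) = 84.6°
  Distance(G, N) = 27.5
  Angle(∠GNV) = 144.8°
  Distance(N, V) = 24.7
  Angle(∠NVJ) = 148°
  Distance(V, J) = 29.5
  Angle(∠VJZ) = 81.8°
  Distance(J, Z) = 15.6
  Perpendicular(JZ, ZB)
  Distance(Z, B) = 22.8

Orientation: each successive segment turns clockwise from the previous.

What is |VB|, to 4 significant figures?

13.07

U is at the origin; UG runs at 113.4° with length 19.2, so G = (-7.625, 17.62). ∠UGN = 84.6° gives GN at 18.00° from the x-axis; with |GN| = 27.5, N = (18.53, 26.12). ∠GNV = 144.8° gives NV at -17.20° from the x-axis; with |NV| = 24.7, V = (42.12, 18.81). ∠NVJ = 148.0° gives VJ at -49.20° from the x-axis; with |VJ| = 29.5, J = (61.40, -3.516). ∠VJZ = 81.8° gives JZ at -147.4° from the x-axis; with |JZ| = 15.6, Z = (48.26, -11.92). JZ is perpendicular to ZB, so ZB runs at 122.6°; with |ZB| = 22.8, B = (35.97, 7.287). Then |VB| = |B − V| = 13.07.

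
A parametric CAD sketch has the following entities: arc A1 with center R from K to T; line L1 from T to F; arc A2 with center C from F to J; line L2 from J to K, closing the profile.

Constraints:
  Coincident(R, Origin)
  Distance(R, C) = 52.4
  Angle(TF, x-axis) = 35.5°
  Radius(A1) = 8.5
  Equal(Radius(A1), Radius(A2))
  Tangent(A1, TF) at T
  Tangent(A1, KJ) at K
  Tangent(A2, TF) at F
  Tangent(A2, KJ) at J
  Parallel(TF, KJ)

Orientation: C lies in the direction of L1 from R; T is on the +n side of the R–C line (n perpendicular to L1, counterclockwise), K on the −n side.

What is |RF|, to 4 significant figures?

53.08

Tangency of A1 to both parallel lines with radius 8.5 puts T and K at R ± 8.5·n: T = (-4.936, 6.920), K = (4.936, -6.920). Equal radii place F and J the same way about C: F = C + 8.5·n = (37.72, 37.35), J = C − 8.5·n = (47.60, 23.51). Then |RF| = |F − R| = 53.08.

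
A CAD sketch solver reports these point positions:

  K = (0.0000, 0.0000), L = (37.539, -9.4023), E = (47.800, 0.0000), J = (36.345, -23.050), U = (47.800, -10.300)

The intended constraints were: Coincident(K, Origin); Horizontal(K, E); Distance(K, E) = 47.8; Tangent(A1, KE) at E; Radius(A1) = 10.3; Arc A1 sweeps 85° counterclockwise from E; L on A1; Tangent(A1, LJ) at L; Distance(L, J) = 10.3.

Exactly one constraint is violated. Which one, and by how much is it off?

Distance(L, J) = 10.3 — off by 3.40.

K = (0.00, 0.00) ✓; K.y = 0.00, E.y = 0.00 ✓; |KE| = 47.80 ✓; ∠(UE, EK) = 90.00° ✓; |UE| = 10.30 ✓; bearing(U→L) − bearing(U→E) = 85.00° ✓; |UL| = 10.30 ✓; ∠(UL, LJ) = 90.00° ✓; |LJ| = 13.70 ✗.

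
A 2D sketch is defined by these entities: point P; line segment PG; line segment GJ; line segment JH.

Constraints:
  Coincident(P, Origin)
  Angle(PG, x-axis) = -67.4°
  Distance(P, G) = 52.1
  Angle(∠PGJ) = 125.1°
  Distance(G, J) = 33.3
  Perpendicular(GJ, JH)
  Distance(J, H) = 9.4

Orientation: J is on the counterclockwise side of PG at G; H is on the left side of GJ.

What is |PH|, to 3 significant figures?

71.5

P is at the origin; PG runs at -67.4° with length 52.1, so G = 52.1·(cos -67.4°, sin -67.4°) = (20.0, -48.1). ∠PGJ = 125.1°, so GJ runs at -67.4° + (180° − 125.1°) = -12.5° from the x-axis; with |GJ| = 33.3, J = G + 33.3·(cos -12.5°, sin -12.5°) = (52.5, -55.3). GJ is perpendicular to JH; with |JH| = 9.4 on the left of GJ, H = J + 9.4·(0.216, 0.976) = (54.6, -46.1). Then |PH| = |H − P| = 71.5.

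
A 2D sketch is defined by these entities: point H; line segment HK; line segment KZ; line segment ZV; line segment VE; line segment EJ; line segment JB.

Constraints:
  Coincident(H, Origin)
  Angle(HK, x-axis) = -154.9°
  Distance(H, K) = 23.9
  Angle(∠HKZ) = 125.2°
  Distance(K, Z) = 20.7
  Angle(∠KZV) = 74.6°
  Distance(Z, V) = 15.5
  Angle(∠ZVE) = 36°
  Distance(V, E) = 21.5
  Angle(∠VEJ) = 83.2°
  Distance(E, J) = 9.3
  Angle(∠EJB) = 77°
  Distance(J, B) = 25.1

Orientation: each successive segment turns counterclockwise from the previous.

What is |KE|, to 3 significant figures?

10.4

H is at the origin; HK runs at -154.9° with length 23.9, so K = (-21.6, -10.1). ∠HKZ = 125.2° gives KZ at -100° from the x-axis; with |KZ| = 20.7, Z = (-25.3, -30.5). ∠KZV = 74.6° gives ZV at 5.30° from the x-axis; with |ZV| = 15.5, V = (-9.84, -29.1). ∠ZVE = 36.0° gives VE at 149° from the x-axis; with |VE| = 21.5, E = (-28.3, -18.1). Then |KE| = |E − K| = 10.4.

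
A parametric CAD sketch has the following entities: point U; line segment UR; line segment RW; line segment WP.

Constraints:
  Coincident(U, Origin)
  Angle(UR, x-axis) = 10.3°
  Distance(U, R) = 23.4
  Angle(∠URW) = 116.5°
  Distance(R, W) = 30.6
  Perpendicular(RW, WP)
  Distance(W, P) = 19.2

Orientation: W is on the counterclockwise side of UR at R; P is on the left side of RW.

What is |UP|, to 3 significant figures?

41.1

∠URW = 116.5°, so RW runs at 10.3° + (180° − 116.5°) = 73.8° from the x-axis; with |RW| = 30.6, W = R + 30.6·(cos 73.8°, sin 73.8°) = (31.6, 33.6). RW is perpendicular to WP; with |WP| = 19.2 on the left of RW, P = W + 19.2·(-0.960, 0.279) = (13.1, 38.9). Then |UP| = |P − U| = 41.1.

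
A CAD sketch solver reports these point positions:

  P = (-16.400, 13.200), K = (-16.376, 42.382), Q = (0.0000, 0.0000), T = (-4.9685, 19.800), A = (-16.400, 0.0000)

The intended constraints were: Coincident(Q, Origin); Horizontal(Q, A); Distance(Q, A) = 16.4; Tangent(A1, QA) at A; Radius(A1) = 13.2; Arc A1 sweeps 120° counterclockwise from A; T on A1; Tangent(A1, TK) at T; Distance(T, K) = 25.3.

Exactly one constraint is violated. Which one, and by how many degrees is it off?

Tangent(A1, TK) at T — off by 3.20°.

Q = (0.00, 0.00) ✓; Q.y = 0.00, A.y = 0.00 ✓; |QA| = 16.40 ✓; ∠(PA, AQ) = 90.00° ✓; |PA| = 13.20 ✓; bearing(P→T) − bearing(P→A) = 120.0° ✓; |PT| = 13.20 ✓; ∠(PT, TK) = 93.20° ✗; |TK| = 25.30 ✓.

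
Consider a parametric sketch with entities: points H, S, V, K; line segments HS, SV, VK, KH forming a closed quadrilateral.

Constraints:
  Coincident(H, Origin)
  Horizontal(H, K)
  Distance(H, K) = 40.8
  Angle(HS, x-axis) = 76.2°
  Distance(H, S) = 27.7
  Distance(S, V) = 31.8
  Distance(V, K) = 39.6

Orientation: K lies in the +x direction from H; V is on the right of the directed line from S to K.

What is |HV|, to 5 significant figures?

4.7094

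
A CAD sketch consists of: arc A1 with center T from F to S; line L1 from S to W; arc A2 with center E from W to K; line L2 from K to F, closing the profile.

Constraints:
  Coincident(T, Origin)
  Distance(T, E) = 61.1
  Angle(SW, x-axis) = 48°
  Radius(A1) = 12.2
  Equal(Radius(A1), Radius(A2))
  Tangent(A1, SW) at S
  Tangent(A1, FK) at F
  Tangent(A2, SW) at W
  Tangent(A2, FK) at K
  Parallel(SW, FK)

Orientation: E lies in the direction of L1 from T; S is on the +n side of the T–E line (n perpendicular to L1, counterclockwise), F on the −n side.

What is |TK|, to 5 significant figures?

62.306

The slot axis is L1's direction at 48.0°, so u = (cos 48.0°, sin 48.0°) = (0.66913, 0.74314) and n = (−sin 48.0°, cos 48.0°) = (-0.74314, 0.66913). T is at the origin and E lies 61.1 along u from T, so E = 61.1·u = (40.884, 45.406). Tangency of A1 to both parallel lines with radius 12.2 puts S and F at T ± 12.2·n: S = (-9.0664, 8.1634), F = (9.0664, -8.1634). Equal radii place W and K the same way about E: W = E + 12.2·n = (31.818, 53.570), K = E − 12.2·n = (49.950, 37.243). Then |TK| = |K − T| = 62.306.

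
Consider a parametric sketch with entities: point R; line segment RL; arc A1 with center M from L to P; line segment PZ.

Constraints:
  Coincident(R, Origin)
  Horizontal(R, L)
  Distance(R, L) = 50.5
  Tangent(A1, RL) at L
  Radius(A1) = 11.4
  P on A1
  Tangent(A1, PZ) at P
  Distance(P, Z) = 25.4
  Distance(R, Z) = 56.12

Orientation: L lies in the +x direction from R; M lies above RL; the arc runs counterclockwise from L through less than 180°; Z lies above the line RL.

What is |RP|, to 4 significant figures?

61.88

Checks: |MP| = 11.40 ✓; ∠(MP, PZ) = 90.00° ✓; |PZ| = 25.40 ✓; |RZ| = 56.12 ✓.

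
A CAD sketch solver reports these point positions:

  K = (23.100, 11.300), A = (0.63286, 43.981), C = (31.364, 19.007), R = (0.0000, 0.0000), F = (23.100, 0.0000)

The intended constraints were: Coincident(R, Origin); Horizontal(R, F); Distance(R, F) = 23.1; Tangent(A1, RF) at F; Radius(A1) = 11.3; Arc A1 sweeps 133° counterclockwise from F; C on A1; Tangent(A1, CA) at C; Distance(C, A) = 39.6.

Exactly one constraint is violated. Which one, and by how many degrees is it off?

Tangent(A1, CA) at C — off by 7.90°.

R = (0.00, 0.00) ✓; R.y = 0.00, F.y = 0.00 ✓; |RF| = 23.10 ✓; ∠(KF, FR) = 90.00° ✓; |KF| = 11.30 ✓; bearing(K→C) − bearing(K→F) = 133.0° ✓; |KC| = 11.30 ✓; ∠(KC, CA) = 82.10° ✗; |CA| = 39.60 ✓.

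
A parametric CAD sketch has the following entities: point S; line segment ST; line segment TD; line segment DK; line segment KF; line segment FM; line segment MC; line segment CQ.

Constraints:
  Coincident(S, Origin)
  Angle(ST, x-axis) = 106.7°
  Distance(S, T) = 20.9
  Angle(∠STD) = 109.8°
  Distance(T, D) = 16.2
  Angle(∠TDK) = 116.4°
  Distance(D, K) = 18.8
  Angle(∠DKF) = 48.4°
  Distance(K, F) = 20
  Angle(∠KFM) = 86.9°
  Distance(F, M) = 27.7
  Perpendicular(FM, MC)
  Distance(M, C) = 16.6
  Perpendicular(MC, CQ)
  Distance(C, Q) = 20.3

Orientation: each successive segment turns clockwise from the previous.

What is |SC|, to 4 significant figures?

46.95

∠KFM = 86.9° gives FM at 108.2° from the x-axis; with |FM| = 27.7, M = (-3.533, 40.14). The perpendicularity gives MC at right angles to FM, so MC runs at 18.20°; with |MC| = 16.6, C = (12.24, 45.32). Then |SC| = |C − S| = 46.95.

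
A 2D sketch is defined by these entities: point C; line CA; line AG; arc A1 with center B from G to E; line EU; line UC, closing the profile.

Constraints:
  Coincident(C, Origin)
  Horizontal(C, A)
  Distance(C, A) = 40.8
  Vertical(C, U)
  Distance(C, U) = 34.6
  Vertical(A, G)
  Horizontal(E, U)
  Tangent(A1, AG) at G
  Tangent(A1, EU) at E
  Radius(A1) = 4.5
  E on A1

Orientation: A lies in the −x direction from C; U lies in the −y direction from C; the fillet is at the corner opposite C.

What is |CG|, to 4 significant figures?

50.70

The virtual corner opposite C is at (-40.80, -34.60). Since A1 is tangent to AG there, BG ⟂ AG and tangency of A1 to EU means the radius BE is perpendicular to EU, with radius 4.5, so the center B sits 4.5 in from both sides at B = (-36.30, -30.10). That places the tangent points at G = (-40.80, -30.10) on AG and E = (-36.30, -34.60) on EU. Then |CG| = |G − C| = 50.70.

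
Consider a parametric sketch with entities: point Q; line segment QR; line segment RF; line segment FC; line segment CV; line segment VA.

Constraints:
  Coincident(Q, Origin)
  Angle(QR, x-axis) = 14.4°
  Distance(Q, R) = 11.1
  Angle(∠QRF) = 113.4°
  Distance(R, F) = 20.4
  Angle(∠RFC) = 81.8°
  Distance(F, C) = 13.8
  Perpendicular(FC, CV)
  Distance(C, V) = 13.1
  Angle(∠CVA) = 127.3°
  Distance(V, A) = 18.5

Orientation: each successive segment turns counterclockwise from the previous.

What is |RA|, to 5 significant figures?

5.6220

Q is at the origin; QR runs at 14.4° with length 11.1, so R = (10.751, 2.7605). ∠QRF = 113.4° gives RF at 81.000° from the x-axis; with |RF| = 20.4, F = (13.943, 22.909). ∠RFC = 81.8° gives FC at 179.20° from the x-axis; with |FC| = 13.8, C = (0.14388, 23.102). FC is perpendicular to CV, so CV runs at -90.800°; with |CV| = 13.1, V = (-0.039023, 10.003). ∠CVA = 127.3° gives VA at -38.100° from the x-axis; with |VA| = 18.5, A = (14.519, -1.4119). Then |RA| = |A − R| = 5.6220.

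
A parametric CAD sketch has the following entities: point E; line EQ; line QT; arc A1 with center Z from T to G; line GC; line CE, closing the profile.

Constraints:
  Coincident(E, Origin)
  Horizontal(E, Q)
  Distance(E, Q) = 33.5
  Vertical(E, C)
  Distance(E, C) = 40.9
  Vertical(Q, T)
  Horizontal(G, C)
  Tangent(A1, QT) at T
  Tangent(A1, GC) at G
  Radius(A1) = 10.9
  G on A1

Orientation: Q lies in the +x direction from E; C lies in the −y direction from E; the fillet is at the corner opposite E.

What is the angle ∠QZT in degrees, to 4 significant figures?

70.03°

The virtual corner opposite E is at (33.50, -40.90). The tangent condition forces ZT to be normal to QT and the tangent condition forces ZG to be normal to GC, with radius 10.9, so the center Z sits 10.9 in from both sides at Z = (22.60, -30.00). That places the tangent points at T = (33.50, -30.00) on QT and G = (22.60, -40.90) on GC. Then cos ∠QZT = ZQ·ZT / (|ZQ||ZT|), giving 70.03°.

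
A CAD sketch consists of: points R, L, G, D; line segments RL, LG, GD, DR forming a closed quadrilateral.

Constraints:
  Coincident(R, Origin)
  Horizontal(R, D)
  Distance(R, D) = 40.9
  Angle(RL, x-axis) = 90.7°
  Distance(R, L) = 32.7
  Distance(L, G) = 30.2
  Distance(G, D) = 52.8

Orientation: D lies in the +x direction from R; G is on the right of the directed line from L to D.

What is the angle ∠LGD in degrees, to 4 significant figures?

73.14°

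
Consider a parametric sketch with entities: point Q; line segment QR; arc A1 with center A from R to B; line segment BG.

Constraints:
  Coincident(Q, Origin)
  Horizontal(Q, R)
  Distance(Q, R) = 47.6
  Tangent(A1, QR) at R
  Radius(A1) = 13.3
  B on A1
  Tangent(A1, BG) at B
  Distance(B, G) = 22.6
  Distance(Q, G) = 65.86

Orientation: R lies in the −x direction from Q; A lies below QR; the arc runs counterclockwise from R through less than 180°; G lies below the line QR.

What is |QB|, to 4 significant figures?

62.71

Checks: |AB| = 13.30 ✓; ∠(AB, BG) = 90.00° ✓; |BG| = 22.60 ✓; |QG| = 65.86 ✓.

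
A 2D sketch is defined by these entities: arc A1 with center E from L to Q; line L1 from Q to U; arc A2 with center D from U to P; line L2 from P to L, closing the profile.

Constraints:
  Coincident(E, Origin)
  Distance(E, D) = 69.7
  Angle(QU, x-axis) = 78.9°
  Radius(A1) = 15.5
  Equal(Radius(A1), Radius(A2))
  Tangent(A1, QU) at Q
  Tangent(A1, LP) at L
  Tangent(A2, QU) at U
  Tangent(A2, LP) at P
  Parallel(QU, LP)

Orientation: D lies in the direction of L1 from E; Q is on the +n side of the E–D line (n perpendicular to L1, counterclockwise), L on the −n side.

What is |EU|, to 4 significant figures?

71.40

The slot axis is L1's direction at 78.9°, so u = (cos 78.9°, sin 78.9°) = (0.1925, 0.9813) and n = (−sin 78.9°, cos 78.9°) = (-0.9813, 0.1925). E is at the origin and D lies 69.7 along u from E, so D = 69.7·u = (13.42, 68.40). Tangency of A1 to both parallel lines with radius 15.5 puts Q and L at E ± 15.5·n: Q = (-15.21, 2.984), L = (15.21, -2.984). Equal radii place U and P the same way about D: U = D + 15.5·n = (-1.791, 71.38), P = D − 15.5·n = (28.63, 65.41). Then |EU| = |U − E| = 71.40.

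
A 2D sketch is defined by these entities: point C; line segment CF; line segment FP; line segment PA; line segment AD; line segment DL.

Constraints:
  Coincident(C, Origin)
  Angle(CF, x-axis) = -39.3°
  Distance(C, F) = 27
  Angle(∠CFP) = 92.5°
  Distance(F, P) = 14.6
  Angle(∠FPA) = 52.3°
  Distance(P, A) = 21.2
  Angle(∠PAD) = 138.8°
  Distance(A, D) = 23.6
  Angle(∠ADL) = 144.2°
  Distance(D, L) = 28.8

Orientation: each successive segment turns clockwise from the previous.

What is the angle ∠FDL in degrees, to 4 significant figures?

110.6°

∠PAD = 138.8° gives AD at 64.30° from the x-axis; with |AD| = 23.6, D = (16.72, 12.90). ∠ADL = 144.2° gives DL at 28.50° from the x-axis; with |DL| = 28.8, L = (42.03, 26.64). Then cos ∠FDL = DF·DL / (|DF||DL|), giving 110.6°.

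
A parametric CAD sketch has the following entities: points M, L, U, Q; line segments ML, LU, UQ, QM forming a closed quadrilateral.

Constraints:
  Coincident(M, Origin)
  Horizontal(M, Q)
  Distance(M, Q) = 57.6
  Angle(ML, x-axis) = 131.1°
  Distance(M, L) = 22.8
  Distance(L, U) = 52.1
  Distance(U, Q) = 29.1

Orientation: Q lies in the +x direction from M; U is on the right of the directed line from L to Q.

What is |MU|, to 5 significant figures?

31.336

M is at the origin; M and Q share the same y with |MQ| = 57.6 and Q in +x, so Q = (57.6, 0). ML runs at 131.1° with |ML| = 22.8, so L = (-14.988, 17.181). U is determined by |LU| = 52.1 and |UQ| = 29.1 together: it lies at the intersection of circle(L, 52.1) and circle(Q, 29.1). With |LQ| = 74.594, the foot of the radical line on LQ is 49.815 from L and the perpendicular offset is √(52.1² − 49.815²) = 15.259. Taking the right-of-LQ solution: U = (29.973, -9.1416).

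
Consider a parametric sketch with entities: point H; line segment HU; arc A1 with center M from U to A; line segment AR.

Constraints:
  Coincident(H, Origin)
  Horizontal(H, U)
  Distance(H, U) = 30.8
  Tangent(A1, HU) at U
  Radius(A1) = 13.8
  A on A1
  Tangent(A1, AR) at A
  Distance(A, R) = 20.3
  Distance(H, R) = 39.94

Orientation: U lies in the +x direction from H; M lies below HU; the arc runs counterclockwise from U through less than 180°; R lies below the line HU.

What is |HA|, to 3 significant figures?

22.7

H is at the origin; H and U share the same y with |HU| = 30.8 and U on the +x side, so U = (30.8, 0.00). A1 meets HU tangentially, so MU is at right angles to HU, so M = U + (0, -13.8) = (30.8, -13.8). Since MA ⟂ AR (tangency), |MR| = √(13.8² + 20.3²) = 24.5 regardless of where A sits on A1. So R lies on both circle(H, 39.94) and circle(M, 24.5); the below-HU intersection is R = (18.8, -35.2). A is the foot of the tangent from R: A = (17.1, -15.0).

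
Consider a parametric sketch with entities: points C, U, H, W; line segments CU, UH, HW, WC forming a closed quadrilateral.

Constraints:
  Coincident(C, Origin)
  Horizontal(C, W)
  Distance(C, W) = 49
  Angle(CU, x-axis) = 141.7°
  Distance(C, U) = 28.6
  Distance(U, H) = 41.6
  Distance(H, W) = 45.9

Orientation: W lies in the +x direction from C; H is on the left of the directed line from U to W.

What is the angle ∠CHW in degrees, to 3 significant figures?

72.1°

Checks: C.y = 0.00, W.y = 0.00 ✓; |UH| = 41.60 ✓; |HW| = 45.90 ✓.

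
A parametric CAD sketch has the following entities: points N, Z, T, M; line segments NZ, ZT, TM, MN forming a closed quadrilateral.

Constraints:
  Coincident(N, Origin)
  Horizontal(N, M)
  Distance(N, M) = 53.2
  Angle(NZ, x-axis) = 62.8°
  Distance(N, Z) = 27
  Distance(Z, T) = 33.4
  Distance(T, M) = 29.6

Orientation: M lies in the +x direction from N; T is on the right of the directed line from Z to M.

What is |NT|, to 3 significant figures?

25.5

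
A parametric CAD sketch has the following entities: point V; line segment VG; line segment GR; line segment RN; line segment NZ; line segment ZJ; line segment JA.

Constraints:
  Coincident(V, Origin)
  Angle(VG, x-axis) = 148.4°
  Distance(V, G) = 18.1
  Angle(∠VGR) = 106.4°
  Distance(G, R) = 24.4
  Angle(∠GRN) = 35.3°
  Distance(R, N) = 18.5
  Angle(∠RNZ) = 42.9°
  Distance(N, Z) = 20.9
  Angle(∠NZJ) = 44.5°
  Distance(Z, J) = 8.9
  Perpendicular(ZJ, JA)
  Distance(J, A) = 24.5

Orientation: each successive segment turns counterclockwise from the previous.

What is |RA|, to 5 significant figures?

28.799

V is at the origin; VG runs at 148.4° with length 18.1, so G = (-15.416, 9.4841). ∠VGR = 106.4° gives GR at -138.00° from the x-axis; with |GR| = 24.4, R = (-33.549, -6.8426). ∠GRN = 35.3° gives RN at 6.7000° from the x-axis; with |RN| = 18.5, N = (-15.175, -4.6842). ∠RNZ = 42.9° gives NZ at 143.80° from the x-axis; with |NZ| = 20.9, Z = (-32.041, 7.6594). ∠NZJ = 44.5° gives ZJ at -80.700° from the x-axis; with |ZJ| = 8.9, J = (-30.603, -1.1236). ZJ ⟂ JA, so JA runs at 9.3000°; with |JA| = 24.5, A = (-6.4246, 2.8357). Then |RA| = |A − R| = 28.799.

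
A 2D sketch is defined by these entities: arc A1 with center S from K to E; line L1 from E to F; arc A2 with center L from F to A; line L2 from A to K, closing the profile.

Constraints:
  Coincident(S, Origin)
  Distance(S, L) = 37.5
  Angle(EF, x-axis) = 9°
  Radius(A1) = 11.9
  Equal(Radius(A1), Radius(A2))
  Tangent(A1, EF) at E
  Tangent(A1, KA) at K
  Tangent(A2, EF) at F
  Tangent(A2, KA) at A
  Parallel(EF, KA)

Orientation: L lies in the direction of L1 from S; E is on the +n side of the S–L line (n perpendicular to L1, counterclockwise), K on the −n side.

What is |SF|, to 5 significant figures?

39.343

The slot axis is L1's direction at 9.0°, so u = (cos 9.0°, sin 9.0°) = (0.98769, 0.15643) and n = (−sin 9.0°, cos 9.0°) = (-0.15643, 0.98769). S is at the origin and L lies 37.5 along u from S, so L = 37.5·u = (37.038, 5.8663). Tangency of A1 to both parallel lines with radius 11.9 puts E and K at S ± 11.9·n: E = (-1.8616, 11.753), K = (1.8616, -11.753). Equal radii place F and A the same way about L: F = L + 11.9·n = (35.177, 17.620), A = L − 11.9·n = (38.900, -5.8872). Then |SF| = |F − S| = 39.343.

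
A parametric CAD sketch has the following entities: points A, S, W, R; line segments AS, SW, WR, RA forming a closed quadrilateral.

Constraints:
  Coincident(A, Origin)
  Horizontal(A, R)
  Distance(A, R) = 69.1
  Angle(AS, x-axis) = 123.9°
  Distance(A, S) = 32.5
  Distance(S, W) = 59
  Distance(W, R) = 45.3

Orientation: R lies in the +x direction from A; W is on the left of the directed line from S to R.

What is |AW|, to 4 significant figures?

53.39

Checks: |SW| = 59.00 ✓; |WR| = 45.30 ✓.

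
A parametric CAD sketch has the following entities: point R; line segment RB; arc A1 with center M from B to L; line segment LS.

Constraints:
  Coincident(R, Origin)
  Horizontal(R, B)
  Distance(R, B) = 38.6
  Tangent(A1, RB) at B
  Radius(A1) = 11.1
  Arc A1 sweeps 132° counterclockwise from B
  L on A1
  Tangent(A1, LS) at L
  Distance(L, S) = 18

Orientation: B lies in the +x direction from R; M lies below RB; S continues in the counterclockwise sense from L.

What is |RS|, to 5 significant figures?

53.059

On A1, B sits at bearing 90° from M; a 132° counterclockwise sweep puts L at bearing 222°, so L = M + 11.1·(cos 222°, sin 222°) = (30.351, -18.527). The tangent condition forces ML to be normal to LS, so LS runs along (−sin 222°, cos 222°); with |LS| = 18.0, S = (42.395, -31.904). Then |RS| = |S − R| = 53.059.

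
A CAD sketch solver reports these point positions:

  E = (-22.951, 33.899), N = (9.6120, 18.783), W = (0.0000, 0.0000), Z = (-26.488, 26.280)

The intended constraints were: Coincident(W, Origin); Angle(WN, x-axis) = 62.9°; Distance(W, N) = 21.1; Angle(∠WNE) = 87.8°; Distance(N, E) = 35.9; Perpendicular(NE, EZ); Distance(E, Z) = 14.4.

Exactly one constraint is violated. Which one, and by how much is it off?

Distance(E, Z) = 14.4 — off by 6.00.

W = (0.00, 0.00) ✓; WN at 62.90° ✓; |WN| = 21.10 ✓; ∠WNE = 87.80° ✓; |NE| = 35.90 ✓; ∠(NE, EZ) = 90.00° ✓; |EZ| = 8.400 ✗.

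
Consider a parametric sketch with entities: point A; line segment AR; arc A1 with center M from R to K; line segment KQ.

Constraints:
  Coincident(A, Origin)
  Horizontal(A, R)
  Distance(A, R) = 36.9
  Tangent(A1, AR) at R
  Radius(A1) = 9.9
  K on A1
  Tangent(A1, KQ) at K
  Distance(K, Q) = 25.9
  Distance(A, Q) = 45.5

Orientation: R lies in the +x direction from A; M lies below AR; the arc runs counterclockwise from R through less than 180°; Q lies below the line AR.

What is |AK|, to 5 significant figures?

28.859

A is at the origin; A and R share the same y with |AR| = 36.9 and R on the +x side, so R = (36.900, 0.0000). Tangency of A1 to AR means the radius MR is perpendicular to AR, so M = R + (0, -9.9) = (36.900, -9.9000). Since MK ⟂ KQ (tangency), |MQ| = √(9.9² + 25.9²) = 27.728 regardless of where K sits on A1. So Q lies on both circle(A, 45.5) and circle(M, 27.728); the below-AR intersection is Q = (27.735, -36.069). K is the foot of the tangent from Q: K = (27.004, -10.180).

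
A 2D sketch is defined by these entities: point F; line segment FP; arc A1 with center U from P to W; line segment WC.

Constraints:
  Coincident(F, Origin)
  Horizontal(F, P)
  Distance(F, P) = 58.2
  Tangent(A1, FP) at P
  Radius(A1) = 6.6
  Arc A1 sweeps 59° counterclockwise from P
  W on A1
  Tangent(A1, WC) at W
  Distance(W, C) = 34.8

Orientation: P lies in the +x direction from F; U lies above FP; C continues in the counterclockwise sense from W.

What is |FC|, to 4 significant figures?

88.20

F is at the origin; F and P share the same y with |FP| = 58.2 and P on the +x side, so P = (58.20, 0.000). A1 meets FP tangentially, so UP is at right angles to FP, so U = P + (0, 6.6) = (58.20, 6.600). On A1, P sits at bearing -90° from U; a 59° counterclockwise sweep puts W at bearing -31°, so W = U + 6.6·(cos -31°, sin -31°) = (63.86, 3.201). Tangency of A1 to WC means the radius UW is perpendicular to WC, so WC runs along (−sin -31°, cos -31°); with |WC| = 34.8, C = (81.78, 33.03). Then |FC| = |C − F| = 88.20.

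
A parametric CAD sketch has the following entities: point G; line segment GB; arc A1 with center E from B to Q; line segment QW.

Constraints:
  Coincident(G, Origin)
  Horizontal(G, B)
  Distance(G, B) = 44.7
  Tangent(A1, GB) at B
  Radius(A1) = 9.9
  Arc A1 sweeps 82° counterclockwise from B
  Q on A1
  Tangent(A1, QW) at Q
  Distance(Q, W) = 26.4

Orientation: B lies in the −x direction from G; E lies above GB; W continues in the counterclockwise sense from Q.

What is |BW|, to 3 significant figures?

37.2

G is at the origin; G and B share the same y with |GB| = 44.7 and B on the −x side, so B = (-44.7, 0.00). A1 meets GB tangentially, so EB is at right angles to GB, so E = B + (0, 9.9) = (-44.7, 9.90). On A1, B sits at bearing -90° from E; an 82° counterclockwise sweep puts Q at bearing -8°, so Q = E + 9.9·(cos -8°, sin -8°) = (-34.9, 8.52). A1 meets QW tangentially, so EQ is at right angles to QW, so QW runs along (−sin -8°, cos -8°); with |QW| = 26.4, W = (-31.2, 34.7). Then |BW| = |W − B| = 37.2.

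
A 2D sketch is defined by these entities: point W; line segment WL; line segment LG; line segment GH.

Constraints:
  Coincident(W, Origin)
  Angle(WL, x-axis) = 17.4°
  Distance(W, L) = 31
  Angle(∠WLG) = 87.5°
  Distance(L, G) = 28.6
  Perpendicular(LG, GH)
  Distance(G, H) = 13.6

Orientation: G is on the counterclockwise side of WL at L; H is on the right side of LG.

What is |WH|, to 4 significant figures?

52.24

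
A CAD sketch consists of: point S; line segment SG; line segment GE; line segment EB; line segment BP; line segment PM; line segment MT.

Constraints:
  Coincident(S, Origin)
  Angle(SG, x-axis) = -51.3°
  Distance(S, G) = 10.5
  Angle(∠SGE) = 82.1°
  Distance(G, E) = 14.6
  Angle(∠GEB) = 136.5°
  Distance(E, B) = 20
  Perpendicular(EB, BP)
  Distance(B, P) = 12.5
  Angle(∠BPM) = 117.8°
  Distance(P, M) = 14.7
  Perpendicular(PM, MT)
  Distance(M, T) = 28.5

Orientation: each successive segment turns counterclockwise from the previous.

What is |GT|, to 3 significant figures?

16.5

∠BPM = 117.8° gives PM at -118° from the x-axis; with |PM| = 14.7, M = (-2.77, 9.38). PM ⟂ MT, so MT runs at -27.7°; with |MT| = 28.5, T = (22.5, -3.87). Then |GT| = |T − G| = 16.5.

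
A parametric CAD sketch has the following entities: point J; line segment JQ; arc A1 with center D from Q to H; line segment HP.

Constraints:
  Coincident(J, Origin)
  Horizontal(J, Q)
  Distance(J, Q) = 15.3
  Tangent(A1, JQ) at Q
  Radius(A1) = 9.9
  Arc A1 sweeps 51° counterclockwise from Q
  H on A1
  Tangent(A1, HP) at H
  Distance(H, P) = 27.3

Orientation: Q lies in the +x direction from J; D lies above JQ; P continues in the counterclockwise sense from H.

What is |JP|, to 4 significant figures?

47.26

J is at the origin; JQ is horizontal with |JQ| = 15.3 and Q on the +x side, so Q = (15.30, 0.000). A1 meets JQ tangentially, so DQ is at right angles to JQ, so D = Q + (0, 9.9) = (15.30, 9.900). On A1, Q sits at bearing -90° from D; a 51° counterclockwise sweep puts H at bearing -39°, so H = D + 9.9·(cos -39°, sin -39°) = (22.99, 3.670). Tangency of A1 to HP means the radius DH is perpendicular to HP, so HP runs along (−sin -39°, cos -39°); with |HP| = 27.3, P = (40.17, 24.89). Then |JP| = |P − J| = 47.26.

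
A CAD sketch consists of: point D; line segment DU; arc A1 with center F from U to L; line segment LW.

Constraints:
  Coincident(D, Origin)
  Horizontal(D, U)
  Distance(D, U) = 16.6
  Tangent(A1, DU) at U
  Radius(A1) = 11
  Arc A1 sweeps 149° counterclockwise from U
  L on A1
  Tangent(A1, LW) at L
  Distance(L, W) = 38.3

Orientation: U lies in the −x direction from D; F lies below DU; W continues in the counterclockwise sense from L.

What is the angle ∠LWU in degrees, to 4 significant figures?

24.92°

On A1, U sits at bearing 90° from F; a 149° counterclockwise sweep puts L at bearing 239°, so L = F + 11.0·(cos 239°, sin 239°) = (-22.27, -20.43). A1 meets LW tangentially, so FL is at right angles to LW, so LW runs along (−sin 239°, cos 239°); with |LW| = 38.3, W = (10.56, -40.15). Then cos ∠LWU = WL·WU / (|WL||WU|), giving 24.92°.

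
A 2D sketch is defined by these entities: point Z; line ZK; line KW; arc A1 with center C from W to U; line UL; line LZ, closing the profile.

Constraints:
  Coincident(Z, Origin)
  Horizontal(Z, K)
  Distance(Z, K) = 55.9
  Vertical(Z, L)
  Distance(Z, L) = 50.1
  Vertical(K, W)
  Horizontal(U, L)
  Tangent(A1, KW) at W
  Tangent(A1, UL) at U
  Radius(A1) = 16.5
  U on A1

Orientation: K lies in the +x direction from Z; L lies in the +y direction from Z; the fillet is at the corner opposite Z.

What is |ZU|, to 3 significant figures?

63.7

The virtual corner opposite Z is at (55.9, 50.1). A1 meets KW tangentially, so CW is at right angles to KW and the tangent condition forces CU to be normal to UL, with radius 16.5, so the center C sits 16.5 in from both sides at C = (39.4, 33.6). That places the tangent points at W = (55.9, 33.6) on KW and U = (39.4, 50.1) on UL. Then |ZU| = |U − Z| = 63.7.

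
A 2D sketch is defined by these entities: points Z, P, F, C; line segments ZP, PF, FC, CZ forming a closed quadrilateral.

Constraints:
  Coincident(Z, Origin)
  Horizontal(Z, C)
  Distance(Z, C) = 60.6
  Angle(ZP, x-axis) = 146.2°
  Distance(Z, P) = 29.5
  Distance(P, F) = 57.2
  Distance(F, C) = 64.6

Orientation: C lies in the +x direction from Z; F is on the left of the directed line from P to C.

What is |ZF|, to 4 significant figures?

55.20

Checks: |PF| = 57.20 ✓; |FC| = 64.60 ✓.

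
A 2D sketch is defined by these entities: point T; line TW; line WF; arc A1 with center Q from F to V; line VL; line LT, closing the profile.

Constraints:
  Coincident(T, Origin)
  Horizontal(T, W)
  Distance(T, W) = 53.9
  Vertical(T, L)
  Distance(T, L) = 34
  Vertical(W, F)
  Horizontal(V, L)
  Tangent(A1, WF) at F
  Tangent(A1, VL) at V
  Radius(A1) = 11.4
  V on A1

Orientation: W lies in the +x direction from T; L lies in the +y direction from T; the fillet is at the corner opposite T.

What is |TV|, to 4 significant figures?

54.43

T is at the origin; TW is horizontal with |TW| = 53.9 and W on the +x side, so W = (53.90, 0.000). TL is vertical with |TL| = 34.0 and L on the +y side, so L = (0.000, 34.00). The virtual corner opposite T is at (53.90, 34.00). Tangency of A1 to WF means the radius QF is perpendicular to WF and A1 meets VL tangentially, so QV is at right angles to VL, with radius 11.4, so the center Q sits 11.4 in from both sides at Q = (42.50, 22.60). That places the tangent points at F = (53.90, 22.60) on WF and V = (42.50, 34.00) on VL. Then |TV| = |V − T| = 54.43.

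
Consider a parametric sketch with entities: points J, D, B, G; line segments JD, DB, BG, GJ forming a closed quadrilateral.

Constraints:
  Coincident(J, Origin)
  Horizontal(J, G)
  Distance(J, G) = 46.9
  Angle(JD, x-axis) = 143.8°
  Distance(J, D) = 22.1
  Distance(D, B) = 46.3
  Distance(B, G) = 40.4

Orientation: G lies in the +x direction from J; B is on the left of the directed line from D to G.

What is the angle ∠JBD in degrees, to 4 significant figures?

28.51°

Checks: |DB| = 46.30 ✓; |BG| = 40.40 ✓.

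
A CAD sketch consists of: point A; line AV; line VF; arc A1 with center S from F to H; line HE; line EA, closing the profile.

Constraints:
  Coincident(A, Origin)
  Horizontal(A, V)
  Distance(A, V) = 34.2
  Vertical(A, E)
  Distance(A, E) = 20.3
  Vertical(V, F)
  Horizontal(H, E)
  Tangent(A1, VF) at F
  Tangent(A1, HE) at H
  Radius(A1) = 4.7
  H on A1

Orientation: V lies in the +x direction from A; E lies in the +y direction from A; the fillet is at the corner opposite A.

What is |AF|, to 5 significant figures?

37.590

A is at the origin; AV is horizontal with |AV| = 34.2 and V on the +x side, so V = (34.200, 0.0000). A and E share the same x with |AE| = 20.3 and E on the +y side, so E = (0.0000, 20.300). The virtual corner opposite A is at (34.200, 20.300). Since A1 is tangent to VF there, SF ⟂ VF and the tangent condition forces SH to be normal to HE, with radius 4.7, so the center S sits 4.7 in from both sides at S = (29.500, 15.600). That places the tangent points at F = (34.200, 15.600) on VF and H = (29.500, 20.300) on HE. Then |AF| = |F − A| = 37.590.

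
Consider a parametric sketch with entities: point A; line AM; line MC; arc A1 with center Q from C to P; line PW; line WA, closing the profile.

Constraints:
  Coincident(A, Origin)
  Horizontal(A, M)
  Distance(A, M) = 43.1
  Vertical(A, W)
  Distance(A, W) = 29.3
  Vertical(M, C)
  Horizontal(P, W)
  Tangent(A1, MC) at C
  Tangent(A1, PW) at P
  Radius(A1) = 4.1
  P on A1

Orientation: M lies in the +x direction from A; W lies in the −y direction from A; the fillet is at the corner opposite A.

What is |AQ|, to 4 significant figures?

46.43

A is at the origin; AM is horizontal with |AM| = 43.1 and M on the +x side, so M = (43.10, 0.000). A and W share the same x with |AW| = 29.3 and W on the −y side, so W = (0.000, -29.30). The virtual corner opposite A is at (43.10, -29.30). Tangency of A1 to MC means the radius QC is perpendicular to MC and A1 meets PW tangentially, so QP is at right angles to PW, with radius 4.1, so the center Q sits 4.1 in from both sides at Q = (39.00, -25.20). Then |AQ| = |Q − A| = 46.43.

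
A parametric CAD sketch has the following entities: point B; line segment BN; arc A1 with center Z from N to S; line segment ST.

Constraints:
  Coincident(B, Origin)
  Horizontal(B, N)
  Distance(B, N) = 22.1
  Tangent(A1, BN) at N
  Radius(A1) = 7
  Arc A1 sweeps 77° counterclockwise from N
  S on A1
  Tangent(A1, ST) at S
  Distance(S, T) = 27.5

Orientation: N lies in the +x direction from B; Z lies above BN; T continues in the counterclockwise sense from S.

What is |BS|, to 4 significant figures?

29.43

Tangency of A1 to BN means the radius ZN is perpendicular to BN, so Z = N + (0, 7) = (22.10, 7.000). On A1, N sits at bearing -90° from Z; a 77° counterclockwise sweep puts S at bearing -13°, so S = Z + 7.0·(cos -13°, sin -13°) = (28.92, 5.425). Then |BS| = |S − B| = 29.43.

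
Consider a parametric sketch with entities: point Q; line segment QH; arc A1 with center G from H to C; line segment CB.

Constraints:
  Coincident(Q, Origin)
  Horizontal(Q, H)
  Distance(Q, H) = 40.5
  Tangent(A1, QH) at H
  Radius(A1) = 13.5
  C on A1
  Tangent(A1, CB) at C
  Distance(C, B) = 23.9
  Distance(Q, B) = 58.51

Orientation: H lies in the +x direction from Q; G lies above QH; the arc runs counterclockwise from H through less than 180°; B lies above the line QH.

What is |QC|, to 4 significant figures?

56.08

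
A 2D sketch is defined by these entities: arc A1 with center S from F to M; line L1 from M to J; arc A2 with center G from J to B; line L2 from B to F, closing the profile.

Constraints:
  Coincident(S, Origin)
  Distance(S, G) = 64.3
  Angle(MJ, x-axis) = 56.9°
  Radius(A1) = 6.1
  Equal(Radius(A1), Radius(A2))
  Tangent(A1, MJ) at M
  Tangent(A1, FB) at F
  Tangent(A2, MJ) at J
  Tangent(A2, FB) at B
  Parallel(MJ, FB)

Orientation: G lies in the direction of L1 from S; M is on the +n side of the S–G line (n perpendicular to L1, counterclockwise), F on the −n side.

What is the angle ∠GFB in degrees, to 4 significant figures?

5.419°

The slot axis is L1's direction at 56.9°, so u = (cos 56.9°, sin 56.9°) = (0.5461, 0.8377) and n = (−sin 56.9°, cos 56.9°) = (-0.8377, 0.5461). S is at the origin and G lies 64.3 along u from S, so G = 64.3·u = (35.11, 53.87). Tangency of A1 to both parallel lines with radius 6.1 puts M and F at S ± 6.1·n: M = (-5.110, 3.331), F = (5.110, -3.331). Equal radii place J and B the same way about G: J = G + 6.1·n = (30.00, 57.20), B = G − 6.1·n = (40.22, 50.53). Then cos ∠GFB = FG·FB / (|FG||FB|), giving 5.419°.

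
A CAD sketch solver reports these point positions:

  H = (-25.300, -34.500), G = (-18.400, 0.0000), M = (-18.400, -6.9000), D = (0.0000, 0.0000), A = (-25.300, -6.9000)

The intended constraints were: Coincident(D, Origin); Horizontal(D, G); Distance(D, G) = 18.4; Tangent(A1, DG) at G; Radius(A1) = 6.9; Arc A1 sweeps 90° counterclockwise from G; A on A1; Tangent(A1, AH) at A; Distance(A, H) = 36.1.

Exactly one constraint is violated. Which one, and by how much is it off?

Distance(A, H) = 36.1 — off by 8.50.

D = (0.00, 0.00) ✓; D.y = 0.00, G.y = 0.00 ✓; |DG| = 18.40 ✓; ∠(MG, GD) = 90.00° ✓; |MG| = 6.900 ✓; bearing(M→A) − bearing(M→G) = 90.00° ✓; |MA| = 6.900 ✓; ∠(MA, AH) = 90.00° ✓; |AH| = 27.60 ✗.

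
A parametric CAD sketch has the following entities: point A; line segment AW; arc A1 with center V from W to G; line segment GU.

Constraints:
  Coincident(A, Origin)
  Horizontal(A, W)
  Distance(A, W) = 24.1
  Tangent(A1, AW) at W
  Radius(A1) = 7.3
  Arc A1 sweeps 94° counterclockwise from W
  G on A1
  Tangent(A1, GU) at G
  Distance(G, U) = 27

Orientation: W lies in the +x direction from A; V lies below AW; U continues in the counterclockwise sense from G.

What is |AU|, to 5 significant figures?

39.457

A is at the origin; AW is horizontal with |AW| = 24.1 and W on the +x side, so W = (24.100, 0.0000). A1 meets AW tangentially, so VW is at right angles to AW, so V = W + (0, -7.3) = (24.100, -7.3000). On A1, W sits at bearing 90° from V; a 94° counterclockwise sweep puts G at bearing 184°, so G = V + 7.3·(cos 184°, sin 184°) = (16.818, -7.8092). Since A1 is tangent to GU there, VG ⟂ GU, so GU runs along (−sin 184°, cos 184°); with |GU| = 27.0, U = (18.701, -34.743). Then |AU| = |U − A| = 39.457.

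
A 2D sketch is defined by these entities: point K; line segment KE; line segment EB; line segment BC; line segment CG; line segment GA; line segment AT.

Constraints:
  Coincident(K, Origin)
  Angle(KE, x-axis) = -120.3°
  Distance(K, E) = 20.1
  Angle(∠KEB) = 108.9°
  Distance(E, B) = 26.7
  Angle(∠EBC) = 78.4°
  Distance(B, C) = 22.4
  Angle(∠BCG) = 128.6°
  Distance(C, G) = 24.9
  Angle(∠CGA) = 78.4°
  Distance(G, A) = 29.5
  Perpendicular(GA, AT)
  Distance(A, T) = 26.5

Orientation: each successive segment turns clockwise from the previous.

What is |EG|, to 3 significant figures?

33.2

∠EBC = 78.4° gives BC at 67.0° from the x-axis; with |BC| = 22.4, C = (-27.6, 8.54). ∠BCG = 128.6° gives CG at 15.6° from the x-axis; with |CG| = 24.9, G = (-3.58, 15.2). Then |EG| = |G − E| = 33.2.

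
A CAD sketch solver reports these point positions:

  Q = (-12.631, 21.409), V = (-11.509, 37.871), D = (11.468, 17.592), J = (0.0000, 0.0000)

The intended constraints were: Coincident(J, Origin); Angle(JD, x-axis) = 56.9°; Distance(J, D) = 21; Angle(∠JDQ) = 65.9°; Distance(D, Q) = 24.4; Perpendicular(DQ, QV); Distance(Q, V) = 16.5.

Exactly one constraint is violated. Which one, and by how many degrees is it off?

Perpendicular(DQ, QV) — off by 5.10°.

J = (0.00, 0.00) ✓; JD at 56.90° ✓; |JD| = 21.00 ✓; ∠JDQ = 65.90° ✓; |DQ| = 24.40 ✓; ∠(DQ, QV) = 84.90° ✗; |QV| = 16.50 ✓.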